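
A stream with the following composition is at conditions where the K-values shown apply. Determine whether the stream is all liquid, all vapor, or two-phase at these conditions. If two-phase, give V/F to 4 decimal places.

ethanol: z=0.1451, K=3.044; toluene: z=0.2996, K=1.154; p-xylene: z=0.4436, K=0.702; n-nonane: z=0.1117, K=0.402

ΣzᵢKᵢ = 1.1437; Σzᵢ/Kᵢ = 1.2171.
Both exceed 1, so a two-phase solution exists.
Let ψ = V/F and solve Σ zᵢ(Kᵢ−1)/(1+ψ(Kᵢ−1)) = 0.
Newton iteration, ψ⁰ = 0.5:
  ψ = 0.5000: g = -0.06111, g' = -0.2901 → ψ = 0.2893
  ψ = 0.2893: g = 0.00510, g' = -0.3515 → ψ = 0.3038
  ψ = 0.3038: g = 0.00005, g' = -0.3445 → ψ = 0.3040
Converged at ψ = 0.3040.

two-phase, V/F = 0.3040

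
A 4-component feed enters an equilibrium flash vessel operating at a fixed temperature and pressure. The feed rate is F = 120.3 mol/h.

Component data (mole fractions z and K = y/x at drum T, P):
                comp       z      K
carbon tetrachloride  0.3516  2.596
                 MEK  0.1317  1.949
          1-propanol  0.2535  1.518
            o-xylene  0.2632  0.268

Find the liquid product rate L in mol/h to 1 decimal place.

L = 30.6 mol/h

Let ψ = V/F and solve Σ zᵢ(Kᵢ−1)/(1+ψ(Kᵢ−1)) = 0.
Feasibility: ΣzᵢKᵢ = 1.6248, Σzᵢ/Kᵢ = 1.3521 — both > 1, two phases present.
Newton iteration, ψ⁰ = 0.54:
  ψ = 0.5400: g = 0.16805, g' = -0.7374 → ψ = 0.7679
  ψ = 0.7679: g = -0.02158, g' = -0.9908 → ψ = 0.7461
  ψ = 0.7461: g = -0.00048, g' = -0.9473 → ψ = 0.7456
Converged at ψ = 0.7456.
Then V = ψ·F = 0.7456·120.3 = 89.7 mol/h and L = F − V = 30.6 mol/h.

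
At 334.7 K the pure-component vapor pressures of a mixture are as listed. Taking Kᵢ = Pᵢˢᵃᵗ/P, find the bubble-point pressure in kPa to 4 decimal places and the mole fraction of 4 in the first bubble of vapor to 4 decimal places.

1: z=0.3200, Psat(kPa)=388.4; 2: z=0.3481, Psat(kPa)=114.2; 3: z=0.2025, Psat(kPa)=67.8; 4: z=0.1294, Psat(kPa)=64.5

Pbub = 186.1168 kPa, y_4 = 0.0448

At the bubble point ψ → 0, so ΣzᵢKᵢ = 1 with Kᵢ = Pᵢˢᵃᵗ/P ⇒ P = ΣzᵢPᵢˢᵃᵗ.
P = 0.3200·388.4 + 0.3481·114.2 + 0.2025·67.8 + 0.1294·64.5 = 186.1168 kPa
yᵢ = zᵢPᵢˢᵃᵗ/P ⇒ y_4 = 0.1294·64.5/186.1168 = 0.0448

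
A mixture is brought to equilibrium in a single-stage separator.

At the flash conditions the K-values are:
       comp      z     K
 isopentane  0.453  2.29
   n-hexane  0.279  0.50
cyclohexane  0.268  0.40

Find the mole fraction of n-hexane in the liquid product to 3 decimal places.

Iterate (Newton) starting at ψ = 0.5:
  ψ = 0.500: g = -0.0605, g' = -0.599 → ψ = 0.399
Converged at ψ = 0.399.
Compositions from xᵢ = zᵢ/(1+ψ(Kᵢ−1)), yᵢ = Kᵢxᵢ:
  isopentane: x = 0.299, y = 0.685
  n-hexane: x = 0.349, y = 0.174
  cyclohexane: x = 0.352, y = 0.141

x_n-hexane = 0.349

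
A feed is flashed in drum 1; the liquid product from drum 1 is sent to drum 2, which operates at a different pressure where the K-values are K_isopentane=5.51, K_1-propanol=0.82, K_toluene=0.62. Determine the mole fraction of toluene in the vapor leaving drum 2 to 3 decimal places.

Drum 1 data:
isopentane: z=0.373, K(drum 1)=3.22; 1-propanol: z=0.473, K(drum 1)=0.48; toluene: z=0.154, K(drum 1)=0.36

Drum 1:
Newton–Raphson from ψ₁ = 0.5:
  ψ₁ = 0.500: g = -0.0849, g' = -0.783 → ψ₁ = 0.392
  ψ₁ = 0.392: g = 0.0026, g' = -0.840 → ψ₁ = 0.395
Converged at ψ₁ = 0.395.
Drum-1 compositions:
  isopentane: x = 0.199, y = 0.640
  1-propanol: x = 0.595, y = 0.286
  toluene: x = 0.206, y = 0.074
Drum-2 feed = drum-1 liquid: z₂ = (0.1988, 0.5951, 0.2060).
Drum 2:
Rachford–Rice: g(ψ₂) = Σ zᵢ(Kᵢ−1)/(1+ψ₂(Kᵢ−1)) = 0.
Check two-phase: ΣzᵢKᵢ = 1.711 > 1 and Σzᵢ/Kᵢ = 1.094 > 1, so g(0) = 0.711 > 0 and g(1) = -0.094 < 0.
Newton iteration, ψ₂⁰ = 0.52:
  ψ₂ = 0.520: g = 0.0523, g' = -0.431 → ψ₂ = 0.641
  ψ₂ = 0.641: g = 0.0057, g' = -0.344 → ψ₂ = 0.658
Converged at ψ₂ = 0.658.
  isopentane: x = 0.050, y = 0.276
  1-propanol: x = 0.675, y = 0.554
  toluene: x = 0.275, y = 0.170

y_toluene (drum 2) = 0.170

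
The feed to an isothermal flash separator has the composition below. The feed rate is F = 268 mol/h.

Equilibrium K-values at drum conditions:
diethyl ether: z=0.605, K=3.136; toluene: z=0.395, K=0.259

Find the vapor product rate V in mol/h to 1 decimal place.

Material balance + equilibrium reduce to Σ zᵢ(Kᵢ−1)/(1+ψ(Kᵢ−1)) = 0.
g(0) = ΣzᵢKᵢ − 1 = 1.000 and g(1) = 1 − Σzᵢ/Kᵢ = -0.718, so a root lies in (0, 1).
Newton iteration, ψ⁰ = 0.5:
  ψ = 0.500: g = 0.1599, g' = -1.193 → ψ = 0.634
  ψ = 0.634: g = -0.0032, g' = -1.270 → ψ = 0.632
Converged at ψ = 0.632.
Then V = ψ·F = 0.6315·268 = 169.3 mol/h and L = F − V = 98.7 mol/h.

V = 169.3 mol/h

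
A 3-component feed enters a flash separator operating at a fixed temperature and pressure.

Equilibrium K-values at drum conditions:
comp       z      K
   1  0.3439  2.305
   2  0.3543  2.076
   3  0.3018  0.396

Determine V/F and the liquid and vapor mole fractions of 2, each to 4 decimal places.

V/F = 0.9009, x_2 = 0.1799, y_2 = 0.3735

Material balance + equilibrium reduce to Σ zᵢ(Kᵢ−1)/(1+V/F(Kᵢ−1)) = 0.
Feasibility: ΣzᵢKᵢ = 1.6477, Σzᵢ/Kᵢ = 1.0820 — both > 1, two phases present.
Iterate (Newton) starting at V/F = 0.49:
  V/F = 0.4900: g = 0.26445, g' = -0.6159 → V/F = 0.9194
  V/F = 0.9194: g = -0.01425, g' = -0.7814 → V/F = 0.9011
  V/F = 0.9011: g = -0.00020, g' = -0.7596 → V/F = 0.9009
Converged at V/F = 0.9009.
Compositions from xᵢ = zᵢ/(1+V/F(Kᵢ−1)), yᵢ = Kᵢxᵢ:
  1: x = 0.1581, y = 0.3643
  2: x = 0.1799, y = 0.3735
  3: x = 0.6620, y = 0.2622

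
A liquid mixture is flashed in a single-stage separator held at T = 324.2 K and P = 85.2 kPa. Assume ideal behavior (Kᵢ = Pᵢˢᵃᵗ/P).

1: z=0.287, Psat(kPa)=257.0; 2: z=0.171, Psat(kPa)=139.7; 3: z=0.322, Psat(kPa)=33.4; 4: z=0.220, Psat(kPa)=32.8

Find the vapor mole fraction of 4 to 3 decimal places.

y_4 = 0.109

Raoult's law: Kᵢ = Pᵢˢᵃᵗ/P = Pᵢˢᵃᵗ/85.2.
  K_1 = 257.0/85.2 = 3.01643, K_2 = 139.7/85.2 = 1.63967, K_3 = 33.4/85.2 = 0.39202, K_4 = 32.8/85.2 = 0.38498
Newton–Raphson from β = 0.5:
  β = 0.500: g = -0.1056, g' = -0.749 → β = 0.359
  β = 0.359: g = 0.0006, g' = -0.771 → β = 0.360
Converged at β = 0.360.
Compositions from xᵢ = zᵢ/(1+β(Kᵢ−1)), yᵢ = Kᵢxᵢ:
  1: x = 0.166, y = 0.502
  2: x = 0.139, y = 0.228
  3: x = 0.412, y = 0.162
  4: x = 0.283, y = 0.109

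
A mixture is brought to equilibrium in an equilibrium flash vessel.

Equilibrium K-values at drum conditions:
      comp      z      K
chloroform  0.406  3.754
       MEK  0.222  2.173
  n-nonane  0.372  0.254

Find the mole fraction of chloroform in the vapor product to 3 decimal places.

y_chloroform = 0.542

Newton–Raphson from V/F = 0.43:
  V/F = 0.430: g = 0.2764, g' = -1.229 → V/F = 0.655
  V/F = 0.655: g = 0.0035, g' = -1.281 → V/F = 0.658
Converged at V/F = 0.658.
Compositions from xᵢ = zᵢ/(1+V/F(Kᵢ−1)), yᵢ = Kᵢxᵢ:
  chloroform: x = 0.144, y = 0.542
  MEK: x = 0.125, y = 0.272
  n-nonane: x = 0.730, y = 0.185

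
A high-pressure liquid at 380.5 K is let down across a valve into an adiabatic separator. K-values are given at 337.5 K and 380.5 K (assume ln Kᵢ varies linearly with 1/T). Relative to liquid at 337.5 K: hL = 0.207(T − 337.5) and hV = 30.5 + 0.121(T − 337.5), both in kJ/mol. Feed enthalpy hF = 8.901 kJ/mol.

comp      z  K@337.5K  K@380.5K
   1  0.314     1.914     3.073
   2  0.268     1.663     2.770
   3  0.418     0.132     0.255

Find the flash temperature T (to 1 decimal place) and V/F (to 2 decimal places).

T = 344.5 K, V/F = 0.25

Adiabatic flash: solve Rachford–Rice at each trial T, then check hF = ψ·hV(T) + (1−ψ)·hL(T).
  T = 337.5 K: K = (1.914, 1.663, 0.132), RR gives ψ = 0.146, H_out = 4.442 kJ/mol
  T = 380.5 K: K = (3.073, 2.770, 0.255), RR gives ψ = 0.564, H_out = 24.026 kJ/mol
  T = 359.0 K: K = (2.460, 2.179, 0.187), RR gives ψ = 0.401, H_out = 15.929 kJ/mol
  T = 348.2 K: K = (2.177, 1.910, 0.158), RR gives ψ = 0.293, H_out = 10.886 kJ/mol
  T = 342.9 K: K = (2.045, 1.786, 0.145), RR gives ψ = 0.227, H_out = 7.941 kJ/mol
  T = 345.5 K: K = (2.109, 1.846, 0.151), RR gives ψ = 0.261, H_out = 9.436 kJ/mol
  T = 344.2 K: K = (2.077, 1.816, 0.148), RR gives ψ = 0.244, H_out = 8.701 kJ/mol
  T = 344.9 K: K = (2.094, 1.832, 0.150), RR gives ψ = 0.253, H_out = 9.100 kJ/mol
  T = 344.5 K: K = (2.084, 1.823, 0.149), RR gives ψ = 0.248, H_out = 8.873 kJ/mol
Linear interpolation between T = 344.5 (H_out = 8.873) and T = 344.9 (H_out = 9.100) on hF = 8.901 gives T ≈ 344.5 K, at which ψ = 0.25.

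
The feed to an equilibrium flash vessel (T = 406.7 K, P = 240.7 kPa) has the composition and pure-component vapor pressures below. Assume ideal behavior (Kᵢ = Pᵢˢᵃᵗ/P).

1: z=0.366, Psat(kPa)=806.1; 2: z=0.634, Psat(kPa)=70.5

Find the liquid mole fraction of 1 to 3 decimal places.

Raoult's law: Kᵢ = Pᵢˢᵃᵗ/P = Pᵢˢᵃᵗ/240.7.
  K_1 = 806.1/240.7 = 3.34898, K_2 = 70.5/240.7 = 0.29290
Material balance + equilibrium reduce to Σ zᵢ(Kᵢ−1)/(1+β(Kᵢ−1)) = 0.
Feasibility: ΣzᵢKᵢ = 1.411, Σzᵢ/Kᵢ = 2.274 — both > 1, two phases present.
Binary case is linear: z₁(K₁−1)(1+β(K₂−1)) + z₂(K₂−1)(1+β(K₁−1)) = 0
⇒ β = [z₁(K₁−1)+z₂(K₂−1)] / [−(K₁−1)(K₂−1)] = 0.4114/1.6610 = 0.248
Compositions from xᵢ = zᵢ/(1+β(Kᵢ−1)), yᵢ = Kᵢxᵢ:
  1: x = 0.231, y = 0.775
  2: x = 0.769, y = 0.225

x_1 = 0.231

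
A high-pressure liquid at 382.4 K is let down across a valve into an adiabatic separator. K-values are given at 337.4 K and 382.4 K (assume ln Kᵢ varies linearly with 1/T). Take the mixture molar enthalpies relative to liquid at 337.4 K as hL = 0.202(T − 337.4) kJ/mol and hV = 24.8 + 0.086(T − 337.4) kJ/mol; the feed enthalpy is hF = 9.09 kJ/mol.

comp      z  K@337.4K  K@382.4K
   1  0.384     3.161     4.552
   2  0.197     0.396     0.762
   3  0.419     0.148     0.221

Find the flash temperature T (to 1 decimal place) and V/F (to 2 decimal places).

Adiabatic flash: solve Rachford–Rice at each trial T, then check hF = ψ·hV(T) + (1−ψ)·hL(T).
  T = 337.4 K: K = (3.161, 0.396, 0.148), RR gives ψ = 0.210, H_out = 5.203 kJ/mol
  T = 382.4 K: K = (4.552, 0.762, 0.221), RR gives ψ = 0.428, H_out = 17.461 kJ/mol
  T = 359.9 K: K = (3.837, 0.561, 0.183), RR gives ψ = 0.325, H_out = 11.754 kJ/mol
  T = 348.6 K: K = (3.492, 0.473, 0.165), RR gives ψ = 0.270, H_out = 8.599 kJ/mol
  T = 354.2 K: K = (3.662, 0.516, 0.174), RR gives ψ = 0.297, H_out = 10.192 kJ/mol
  T = 351.4 K: K = (3.576, 0.494, 0.170), RR gives ψ = 0.284, H_out = 9.403 kJ/mol
  T = 350.0 K: K = (3.534, 0.484, 0.167), RR gives ψ = 0.277, H_out = 9.003 kJ/mol
Linear interpolation between T = 350.0 (H_out = 9.003) and T = 351.4 (H_out = 9.403) on hF = 9.09 gives T ≈ 350.3 K, at which ψ = 0.28.

T = 350.3 K, V/F = 0.28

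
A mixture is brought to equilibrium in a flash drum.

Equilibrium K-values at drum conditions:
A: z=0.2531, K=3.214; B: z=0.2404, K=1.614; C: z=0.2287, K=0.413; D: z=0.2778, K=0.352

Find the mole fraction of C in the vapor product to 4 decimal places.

y_C = 0.1231

Newton iteration, V/F⁰ = 0.5:
  V/F = 0.5000: g = -0.07742, g' = -0.7457 → V/F = 0.3962
  V/F = 0.3962: g = 0.00013, g' = -0.7557 → V/F = 0.3963
Converged at V/F = 0.3963.
Compositions from xᵢ = zᵢ/(1+V/F(Kᵢ−1)), yᵢ = Kᵢxᵢ:
  A: x = 0.1348, y = 0.4333
  B: x = 0.1933, y = 0.3121
  C: x = 0.2980, y = 0.1231
  D: x = 0.3738, y = 0.1316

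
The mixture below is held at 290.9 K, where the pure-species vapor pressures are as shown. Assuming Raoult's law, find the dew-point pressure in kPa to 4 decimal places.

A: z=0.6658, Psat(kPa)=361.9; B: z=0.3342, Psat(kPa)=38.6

At the dew point ψ → 1, so Σzᵢ/Kᵢ = 1 with Kᵢ = Pᵢˢᵃᵗ/P ⇒ 1/P = Σzᵢ/Pᵢˢᵃᵗ.
1/P = 0.6658/361.9 + 0.3342/38.6 = 0.0104978 ⇒ P = 95.2584 kPa

Pdew = 95.2584 kPa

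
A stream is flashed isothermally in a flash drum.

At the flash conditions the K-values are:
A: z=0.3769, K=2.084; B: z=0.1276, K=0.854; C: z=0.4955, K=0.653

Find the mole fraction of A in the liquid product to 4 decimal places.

x_A = 0.2227

Material balance + equilibrium reduce to Σ zᵢ(Kᵢ−1)/(1+V/F(Kᵢ−1)) = 0.
Check two-phase: ΣzᵢKᵢ = 1.2180 > 1 and Σzᵢ/Kᵢ = 1.0891 > 1, so g(0) = 0.2180 > 0 and g(1) = -0.0891 < 0.
Iterate (Newton) starting at V/F = 0.5:
  V/F = 0.5000: g = 0.03683, g' = -0.2768 → V/F = 0.6331
  V/F = 0.6331: g = 0.00142, g' = -0.2570 → V/F = 0.6386
Converged at V/F = 0.6386.
Compositions from xᵢ = zᵢ/(1+V/F(Kᵢ−1)), yᵢ = Kᵢxᵢ:
  A: x = 0.2227, y = 0.4642
  B: x = 0.1407, y = 0.1202
  C: x = 0.6366, y = 0.4157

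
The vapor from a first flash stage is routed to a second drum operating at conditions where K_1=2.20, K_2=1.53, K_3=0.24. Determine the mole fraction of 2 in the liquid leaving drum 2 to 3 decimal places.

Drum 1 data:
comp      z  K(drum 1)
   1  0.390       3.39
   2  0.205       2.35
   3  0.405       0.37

Drum 1:
Material balance + equilibrium reduce to Σ zᵢ(Kᵢ−1)/(1+ψ₁(Kᵢ−1)) = 0.
Feasibility: ΣzᵢKᵢ = 1.954, Σzᵢ/Kᵢ = 1.297 — both > 1, two phases present.
Iterate (Newton) starting at ψ₁ = 0.48:
  ψ₁ = 0.480: g = 0.2363, g' = -0.951 → ψ₁ = 0.728
  ψ₁ = 0.728: g = 0.0080, g' = -0.941 → ψ₁ = 0.737
Converged at ψ₁ = 0.737.
Drum-1 compositions:
  1: x = 0.141, y = 0.479
  2: x = 0.103, y = 0.241
  3: x = 0.756, y = 0.280
Drum-2 feed = drum-1 vapor: z₂ = (0.4788, 0.2415, 0.2797).
Drum 2:
Let ψ₂ = V/F and solve Σ zᵢ(Kᵢ−1)/(1+ψ₂(Kᵢ−1)) = 0.
Feasibility: ΣzᵢKᵢ = 1.490, Σzᵢ/Kᵢ = 1.541 — both > 1, two phases present.
Newton iteration, ψ₂⁰ = 0.5:
  ψ₂ = 0.500: g = 0.1174, g' = -0.732 → ψ₂ = 0.660
  ψ₂ = 0.660: g = -0.0114, g' = -0.903 → ψ₂ = 0.648
Converged at ψ₂ = 0.648.
  1: x = 0.269, y = 0.593
  2: x = 0.180, y = 0.275
  3: x = 0.551, y = 0.132

x_2 (drum 2) = 0.180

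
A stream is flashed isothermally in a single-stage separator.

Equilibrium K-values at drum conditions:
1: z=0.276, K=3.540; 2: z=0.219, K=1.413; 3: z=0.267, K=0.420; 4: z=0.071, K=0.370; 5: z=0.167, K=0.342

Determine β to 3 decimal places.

β = 0.419

Rachford–Rice: g(β) = Σ zᵢ(Kᵢ−1)/(1+β(Kᵢ−1)) = 0.
Feasibility: ΣzᵢKᵢ = 1.482, Σzᵢ/Kᵢ = 1.549 — both > 1, two phases present.
Iterate (Newton) starting at β = 0.5:
  β = 0.500: g = -0.0634, g' = -0.770 → β = 0.418
  β = 0.418: g = 0.0007, g' = -0.792 → β = 0.419
Converged at β = 0.419.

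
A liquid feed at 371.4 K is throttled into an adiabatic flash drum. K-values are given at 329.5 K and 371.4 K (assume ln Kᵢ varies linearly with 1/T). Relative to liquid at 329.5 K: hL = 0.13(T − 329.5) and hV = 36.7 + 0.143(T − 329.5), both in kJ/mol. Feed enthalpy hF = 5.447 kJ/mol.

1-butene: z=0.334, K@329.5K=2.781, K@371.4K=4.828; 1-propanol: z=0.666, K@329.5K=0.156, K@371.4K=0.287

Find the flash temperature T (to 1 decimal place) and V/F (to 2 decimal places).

Adiabatic flash: solve Rachford–Rice at each trial T, then check hF = ψ·hV(T) + (1−ψ)·hL(T).
  T = 329.5 K: K = (2.781, 0.156), RR gives ψ = 0.022, H_out = 0.800 kJ/mol
  T = 371.4 K: K = (4.828, 0.287), RR gives ψ = 0.294, H_out = 16.414 kJ/mol
  T = 350.4 K: K = (3.723, 0.215), RR gives ψ = 0.181, H_out = 9.411 kJ/mol
  T = 339.9 K: K = (3.230, 0.184), RR gives ψ = 0.111, H_out = 5.428 kJ/mol
  T = 345.1 K: K = (3.469, 0.199), RR gives ψ = 0.147, H_out = 7.464 kJ/mol
  T = 342.5 K: K = (3.348, 0.192), RR gives ψ = 0.129, H_out = 6.464 kJ/mol
  T = 341.2 K: K = (3.289, 0.188), RR gives ψ = 0.120, H_out = 5.951 kJ/mol
Linear interpolation between T = 339.9 (H_out = 5.428) and T = 341.2 (H_out = 5.951) on hF = 5.447 gives T ≈ 339.9 K, at which ψ = 0.11.

T = 339.9 K, V/F = 0.11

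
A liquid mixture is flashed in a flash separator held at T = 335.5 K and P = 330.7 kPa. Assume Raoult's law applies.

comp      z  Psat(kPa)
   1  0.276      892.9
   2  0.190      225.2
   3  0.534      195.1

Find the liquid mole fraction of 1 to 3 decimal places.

Raoult's law: Kᵢ = Pᵢˢᵃᵗ/P = Pᵢˢᵃᵗ/330.7.
  K_1 = 892.9/330.7 = 2.70003, K_2 = 225.2/330.7 = 0.68098, K_3 = 195.1/330.7 = 0.58996
Material balance + equilibrium reduce to Σ zᵢ(Kᵢ−1)/(1+ψ(Kᵢ−1)) = 0.
Feasibility: ΣzᵢKᵢ = 1.190, Σzᵢ/Kᵢ = 1.286 — both > 1, two phases present.
Newton–Raphson from ψ = 0.5:
  ψ = 0.500: g = -0.0939, g' = -0.402 → ψ = 0.267
  ψ = 0.267: g = 0.0108, g' = -0.514 → ψ = 0.288
Converged at ψ = 0.288.
Compositions from xᵢ = zᵢ/(1+ψ(Kᵢ−1)), yᵢ = Kᵢxᵢ:
  1: x = 0.185, y = 0.500
  2: x = 0.209, y = 0.142
  3: x = 0.605, y = 0.357

x_1 = 0.185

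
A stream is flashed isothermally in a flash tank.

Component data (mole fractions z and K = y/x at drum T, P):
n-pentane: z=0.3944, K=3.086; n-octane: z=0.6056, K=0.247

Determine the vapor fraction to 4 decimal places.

Binary case is linear: z₁(K₁−1)(1+ψ(K₂−1)) + z₂(K₂−1)(1+ψ(K₁−1)) = 0
⇒ ψ = [z₁(K₁−1)+z₂(K₂−1)] / [−(K₁−1)(K₂−1)] = 0.36670/1.57076 = 0.2335

ψ = 0.2335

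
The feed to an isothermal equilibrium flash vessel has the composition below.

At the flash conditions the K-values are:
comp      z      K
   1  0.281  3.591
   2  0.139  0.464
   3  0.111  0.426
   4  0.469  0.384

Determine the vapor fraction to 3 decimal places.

ψ = 0.195

Rachford–Rice: g(ψ) = Σ zᵢ(Kᵢ−1)/(1+ψ(Kᵢ−1)) = 0.
g(0) = ΣzᵢKᵢ − 1 = 0.301 and g(1) = 1 − Σzᵢ/Kᵢ = -0.860, so a root lies in (0, 1).
Newton–Raphson from ψ = 0.42:
  ψ = 0.420: g = -0.2212, g' = -0.886 → ψ = 0.170
  ψ = 0.170: g = 0.0296, g' = -1.223 → ψ = 0.195
Converged at ψ = 0.195.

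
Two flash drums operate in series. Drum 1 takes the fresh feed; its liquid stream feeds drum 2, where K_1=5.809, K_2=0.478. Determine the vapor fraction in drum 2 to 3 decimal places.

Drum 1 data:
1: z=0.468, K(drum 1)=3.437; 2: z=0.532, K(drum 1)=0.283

Drum 1:
Newton iteration, ψ₁⁰ = 0.47:
  ψ₁ = 0.470: g = -0.0437, g' = -1.226 → ψ₁ = 0.434
Converged at ψ₁ = 0.434.
Drum-1 compositions:
  1: x = 0.227, y = 0.781
  2: x = 0.773, y = 0.219
Drum-2 feed = drum-1 liquid: z₂ = (0.2273, 0.7727).
Drum 2:
Let ψ₂ = V/F and solve Σ zᵢ(Kᵢ−1)/(1+ψ₂(Kᵢ−1)) = 0.
Feasibility: ΣzᵢKᵢ = 1.690, Σzᵢ/Kᵢ = 1.656 — both > 1, two phases present.
Newton–Raphson from ψ₂ = 0.5:
  ψ₂ = 0.500: g = -0.2247, g' = -0.839 → ψ₂ = 0.232
  ψ₂ = 0.232: g = 0.0575, g' = -1.446 → ψ₂ = 0.272
  ψ₂ = 0.272: g = 0.0036, g' = -1.273 → ψ₂ = 0.275
Converged at ψ₂ = 0.275.
  1: x = 0.098, y = 0.569
  2: x = 0.902, y = 0.431

V/F (drum 2) = 0.275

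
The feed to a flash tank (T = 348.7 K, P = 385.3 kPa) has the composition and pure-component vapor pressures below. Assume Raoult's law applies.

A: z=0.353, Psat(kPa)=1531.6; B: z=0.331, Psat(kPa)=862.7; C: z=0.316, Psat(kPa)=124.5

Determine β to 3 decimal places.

β = 0.845

Raoult's law: Kᵢ = Pᵢˢᵃᵗ/P = Pᵢˢᵃᵗ/385.3.
  K_A = 1531.6/385.3 = 3.97508, K_B = 862.7/385.3 = 2.23903, K_C = 124.5/385.3 = 0.32312
Rachford–Rice: g(β) = Σ zᵢ(Kᵢ−1)/(1+β(Kᵢ−1)) = 0.
g(0) = ΣzᵢKᵢ − 1 = 1.246 and g(1) = 1 − Σzᵢ/Kᵢ = -0.215, so a root lies in (0, 1).
Iterate (Newton) starting at β = 0.5:
  β = 0.500: g = 0.3521, g' = -1.029 → β = 0.842
  β = 0.842: g = 0.0030, g' = -1.159 → β = 0.845
Converged at β = 0.845.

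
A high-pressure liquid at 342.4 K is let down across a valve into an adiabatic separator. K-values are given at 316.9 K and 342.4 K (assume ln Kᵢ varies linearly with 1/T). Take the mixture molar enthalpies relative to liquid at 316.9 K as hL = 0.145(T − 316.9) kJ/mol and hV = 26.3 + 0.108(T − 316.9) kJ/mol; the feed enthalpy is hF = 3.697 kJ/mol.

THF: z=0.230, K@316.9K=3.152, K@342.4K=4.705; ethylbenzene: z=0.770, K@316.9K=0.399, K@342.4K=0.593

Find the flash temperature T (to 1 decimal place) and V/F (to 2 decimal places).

T = 323.3 K, V/F = 0.11

Adiabatic flash: solve Rachford–Rice at each trial T, then check hF = ψ·hV(T) + (1−ψ)·hL(T).
  T = 316.9 K: K = (3.152, 0.399), RR gives ψ = 0.025, H_out = 0.655 kJ/mol
  T = 342.4 K: K = (4.705, 0.593), RR gives ψ = 0.357, H_out = 12.757 kJ/mol
  T = 329.6 K: K = (3.878, 0.490), RR gives ψ = 0.183, H_out = 6.574 kJ/mol
  T = 323.2 K: K = (3.500, 0.443), RR gives ψ = 0.105, H_out = 3.642 kJ/mol
  T = 326.4 K: K = (3.686, 0.466), RR gives ψ = 0.144, H_out = 5.112 kJ/mol
  T = 324.8 K: K = (3.593, 0.454), RR gives ψ = 0.124, H_out = 4.379 kJ/mol
Linear interpolation between T = 323.2 (H_out = 3.642) and T = 324.8 (H_out = 4.379) on hF = 3.697 gives T ≈ 323.3 K, at which ψ = 0.11.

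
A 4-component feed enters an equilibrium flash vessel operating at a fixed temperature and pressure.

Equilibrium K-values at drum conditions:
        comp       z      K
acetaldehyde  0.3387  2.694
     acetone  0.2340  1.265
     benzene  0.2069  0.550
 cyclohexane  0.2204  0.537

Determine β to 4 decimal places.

Material balance + equilibrium reduce to Σ zᵢ(Kᵢ−1)/(1+β(Kᵢ−1)) = 0.
Feasibility: ΣzᵢKᵢ = 1.4406, Σzᵢ/Kᵢ = 1.0973 — both > 1, two phases present.
Iterate (Newton) starting at β = 0.5:
  β = 0.5000: g = 0.11248, g' = -0.4475 → β = 0.7514
  β = 0.7514: g = 0.00701, g' = -0.4063 → β = 0.7686
Converged at β = 0.7686.

β = 0.7686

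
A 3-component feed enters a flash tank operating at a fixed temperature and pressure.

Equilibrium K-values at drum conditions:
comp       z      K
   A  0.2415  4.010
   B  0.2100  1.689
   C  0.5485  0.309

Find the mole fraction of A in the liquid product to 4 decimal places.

x_A = 0.1226

Rachford–Rice: g(β) = Σ zᵢ(Kᵢ−1)/(1+β(Kᵢ−1)) = 0.
g(0) = ΣzᵢKᵢ − 1 = 0.4926 and g(1) = 1 − Σzᵢ/Kᵢ = -0.9596, so a root lies in (0, 1).
Iterate (Newton) starting at β = 0.5:
  β = 0.5000: g = -0.18129, g' = -1.0152 → β = 0.3214
  β = 0.3214: g = 0.00068, g' = -1.0648 → β = 0.3221
Converged at β = 0.3221.
Compositions from xᵢ = zᵢ/(1+β(Kᵢ−1)), yᵢ = Kᵢxᵢ:
  A: x = 0.1226, y = 0.4917
  B: x = 0.1719, y = 0.2903
  C: x = 0.7055, y = 0.2180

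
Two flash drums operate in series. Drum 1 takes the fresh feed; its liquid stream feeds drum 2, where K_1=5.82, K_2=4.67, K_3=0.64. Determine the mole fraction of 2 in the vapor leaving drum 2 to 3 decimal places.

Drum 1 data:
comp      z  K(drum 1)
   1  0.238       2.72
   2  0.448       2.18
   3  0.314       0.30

Drum 1:
Material balance + equilibrium reduce to Σ zᵢ(Kᵢ−1)/(1+ψ₁(Kᵢ−1)) = 0.
Feasibility: ΣzᵢKᵢ = 1.718, Σzᵢ/Kᵢ = 1.340 — both > 1, two phases present.
Newton iteration, ψ₁⁰ = 0.43:
  ψ₁ = 0.430: g = 0.2716, g' = -0.822 → ψ₁ = 0.760
  ψ₁ = 0.760: g = -0.0139, g' = -1.009 → ψ₁ = 0.747
  ψ₁ = 0.747: g = -0.0002, g' = -0.986 → ψ₁ = 0.746
Converged at ψ₁ = 0.746.
Drum-1 compositions:
  1: x = 0.104, y = 0.283
  2: x = 0.238, y = 0.519
  3: x = 0.658, y = 0.197
Drum-2 feed = drum-1 liquid: z₂ = (0.1042, 0.2382, 0.6576).
Drum 2:
Material balance + equilibrium reduce to Σ zᵢ(Kᵢ−1)/(1+ψ₂(Kᵢ−1)) = 0.
Feasibility: ΣzᵢKᵢ = 2.140, Σzᵢ/Kᵢ = 1.096 — both > 1, two phases present.
Newton iteration, ψ₂⁰ = 0.5:
  ψ₂ = 0.500: g = 0.1670, g' = -0.734 → ψ₂ = 0.727
  ψ₂ = 0.727: g = 0.0290, g' = -0.514 → ψ₂ = 0.784
  ψ₂ = 0.784: g = 0.0008, g' = -0.485 → ψ₂ = 0.786
Converged at ψ₂ = 0.786.
  1: x = 0.022, y = 0.127
  2: x = 0.061, y = 0.286
  3: x = 0.917, y = 0.587

y_2 (drum 2) = 0.286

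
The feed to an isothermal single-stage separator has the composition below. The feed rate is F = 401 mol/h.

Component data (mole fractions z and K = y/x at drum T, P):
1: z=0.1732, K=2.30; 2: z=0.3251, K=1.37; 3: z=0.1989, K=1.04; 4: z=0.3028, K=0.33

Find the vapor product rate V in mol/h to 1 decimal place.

Newton iteration, ψ⁰ = 0.68:
  ψ = 0.6800: g = -0.14930, g' = -0.5698 → ψ = 0.4180
  ψ = 0.4180: g = -0.02391, g' = -0.4188 → ψ = 0.3609
  ψ = 0.3609: g = -0.00037, g' = -0.4070 → ψ = 0.3600
Converged at ψ = 0.3600.
Then V = ψ·F = 0.3600·401 = 144.4 mol/h and L = F − V = 256.6 mol/h.

V = 144.4 mol/h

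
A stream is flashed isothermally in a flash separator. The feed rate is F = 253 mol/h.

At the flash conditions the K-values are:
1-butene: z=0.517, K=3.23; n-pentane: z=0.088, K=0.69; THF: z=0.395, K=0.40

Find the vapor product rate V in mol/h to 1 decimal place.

V = 179.1 mol/h

Newton–Raphson from V/F = 0.5:
  V/F = 0.500: g = 0.1743, g' = -0.877 → V/F = 0.699
  V/F = 0.699: g = 0.0078, g' = -0.828 → V/F = 0.708
Converged at V/F = 0.708.
Then V = V/F·F = 0.7081·253 = 179.1 mol/h and L = F − V = 73.9 mol/h.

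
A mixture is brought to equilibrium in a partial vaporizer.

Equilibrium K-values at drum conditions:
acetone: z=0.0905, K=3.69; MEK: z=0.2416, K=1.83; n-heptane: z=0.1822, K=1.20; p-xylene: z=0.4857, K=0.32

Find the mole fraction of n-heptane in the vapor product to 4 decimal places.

y_n-heptane = 0.2112

Let ψ = V/F and solve Σ zᵢ(Kᵢ−1)/(1+ψ(Kᵢ−1)) = 0.
g(0) = ΣzᵢKᵢ − 1 = 0.1501 and g(1) = 1 − Σzᵢ/Kᵢ = -0.8262, so a root lies in (0, 1).
Newton–Raphson from ψ = 0.68:
  ψ = 0.6800: g = -0.36805, g' = -0.9326 → ψ = 0.2853
  ψ = 0.2853: g = -0.07545, g' = -0.6707 → ψ = 0.1728
  ψ = 0.1728: g = 0.00252, g' = -0.7277 → ψ = 0.1763
Converged at ψ = 0.1763.
Compositions from xᵢ = zᵢ/(1+ψ(Kᵢ−1)), yᵢ = Kᵢxᵢ:
  acetone: x = 0.0614, y = 0.2265
  MEK: x = 0.2108, y = 0.3857
  n-heptane: x = 0.1760, y = 0.2112
  p-xylene: x = 0.5519, y = 0.1766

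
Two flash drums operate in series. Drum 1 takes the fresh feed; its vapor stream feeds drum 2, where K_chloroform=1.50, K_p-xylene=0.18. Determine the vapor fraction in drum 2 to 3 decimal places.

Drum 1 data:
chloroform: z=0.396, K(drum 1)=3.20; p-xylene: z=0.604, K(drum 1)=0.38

V/F (drum 2) = 0.265

Drum 1:
Let ψ₁ = V/F and solve Σ zᵢ(Kᵢ−1)/(1+ψ₁(Kᵢ−1)) = 0.
Check two-phase: ΣzᵢKᵢ = 1.497 > 1 and Σzᵢ/Kᵢ = 1.713 > 1, so g(0) = 0.497 > 0 and g(1) = -0.713 < 0.
Binary case is linear: z₁(K₁−1)(1+ψ₁(K₂−1)) + z₂(K₂−1)(1+ψ₁(K₁−1)) = 0
⇒ ψ₁ = [z₁(K₁−1)+z₂(K₂−1)] / [−(K₁−1)(K₂−1)] = 0.4967/1.3640 = 0.364
Drum-1 compositions:
  chloroform: x = 0.220, y = 0.704
  p-xylene: x = 0.780, y = 0.296
Drum-2 feed = drum-1 vapor: z₂ = (0.7035, 0.2965).
Drum 2:
Binary case is linear: z₁(K₁−1)(1+ψ₂(K₂−1)) + z₂(K₂−1)(1+ψ₂(K₁−1)) = 0
⇒ ψ₂ = [z₁(K₁−1)+z₂(K₂−1)] / [−(K₁−1)(K₂−1)] = 0.1087/0.4100 = 0.265
  chloroform: x = 0.621, y = 0.932
  p-xylene: x = 0.379, y = 0.068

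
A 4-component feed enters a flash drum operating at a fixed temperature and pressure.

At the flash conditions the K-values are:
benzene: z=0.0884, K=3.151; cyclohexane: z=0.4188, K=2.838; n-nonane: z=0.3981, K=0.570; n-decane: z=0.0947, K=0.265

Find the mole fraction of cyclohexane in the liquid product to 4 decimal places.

x_cyclohexane = 0.1783

Material balance + equilibrium reduce to Σ zᵢ(Kᵢ−1)/(1+ψ(Kᵢ−1)) = 0.
Feasibility: ΣzᵢKᵢ = 1.7191, Σzᵢ/Kᵢ = 1.2314 — both > 1, two phases present.
Newton–Raphson from ψ = 0.47:
  ψ = 0.4700: g = 0.18666, g' = -0.7434 → ψ = 0.7211
  ψ = 0.7211: g = 0.00935, g' = -0.7107 → ψ = 0.7342
Converged at ψ = 0.7342.
Compositions from xᵢ = zᵢ/(1+ψ(Kᵢ−1)), yᵢ = Kᵢxᵢ:
  benzene: x = 0.0343, y = 0.1080
  cyclohexane: x = 0.1783, y = 0.5059
  n-nonane: x = 0.5818, y = 0.3316
  n-decane: x = 0.2057, y = 0.0545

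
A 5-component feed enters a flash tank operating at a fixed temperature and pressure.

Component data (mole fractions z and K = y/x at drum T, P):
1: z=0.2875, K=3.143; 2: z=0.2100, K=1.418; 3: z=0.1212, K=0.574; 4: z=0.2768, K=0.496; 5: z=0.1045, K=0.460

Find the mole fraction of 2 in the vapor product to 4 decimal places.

y_2 = 0.2401

Iterate (Newton) starting at ψ = 0.5:
  ψ = 0.5000: g = 0.04062, g' = -0.5512 → ψ = 0.5737
  ψ = 0.5737: g = 0.00082, g' = -0.5311 → ψ = 0.5752
Converged at ψ = 0.5752.
Compositions from xᵢ = zᵢ/(1+ψ(Kᵢ−1)), yᵢ = Kᵢxᵢ:
  1: x = 0.1288, y = 0.4047
  2: x = 0.1693, y = 0.2401
  3: x = 0.1605, y = 0.0921
  4: x = 0.3898, y = 0.1933
  5: x = 0.1516, y = 0.0697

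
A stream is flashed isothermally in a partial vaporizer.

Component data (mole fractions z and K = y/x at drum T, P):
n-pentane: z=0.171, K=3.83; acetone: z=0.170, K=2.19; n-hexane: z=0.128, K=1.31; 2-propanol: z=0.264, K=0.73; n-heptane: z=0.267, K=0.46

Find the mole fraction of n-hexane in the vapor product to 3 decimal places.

y_n-hexane = 0.139

Rachford–Rice: g(β) = Σ zᵢ(Kᵢ−1)/(1+β(Kᵢ−1)) = 0.
Feasibility: ΣzᵢKᵢ = 1.510, Σzᵢ/Kᵢ = 1.162 — both > 1, two phases present.
Newton iteration, β⁰ = 0.55:
  β = 0.550: g = 0.0567, g' = -0.491 → β = 0.666
  β = 0.666: g = 0.0017, g' = -0.466 → β = 0.669
Converged at β = 0.669.
Compositions from xᵢ = zᵢ/(1+β(Kᵢ−1)), yᵢ = Kᵢxᵢ:
  n-pentane: x = 0.059, y = 0.226
  acetone: x = 0.095, y = 0.207
  n-hexane: x = 0.106, y = 0.139
  2-propanol: x = 0.322, y = 0.235
  n-heptane: x = 0.418, y = 0.192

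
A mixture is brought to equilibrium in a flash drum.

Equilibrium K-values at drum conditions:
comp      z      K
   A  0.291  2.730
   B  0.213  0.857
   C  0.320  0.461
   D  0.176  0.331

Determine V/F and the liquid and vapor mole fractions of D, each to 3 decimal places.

Material balance + equilibrium reduce to Σ zᵢ(Kᵢ−1)/(1+V/F(Kᵢ−1)) = 0.
g(0) = ΣzᵢKᵢ − 1 = 0.183 and g(1) = 1 − Σzᵢ/Kᵢ = -0.581, so a root lies in (0, 1).
Newton–Raphson from V/F = 0.66:
  V/F = 0.660: g = -0.2771, g' = -0.672 → V/F = 0.247
  V/F = 0.247: g = -0.0192, g' = -0.669 → V/F = 0.219
Converged at V/F = 0.219.
Compositions from xᵢ = zᵢ/(1+V/F(Kᵢ−1)), yᵢ = Kᵢxᵢ:
  A: x = 0.211, y = 0.576
  B: x = 0.220, y = 0.188
  C: x = 0.363, y = 0.167
  D: x = 0.206, y = 0.068

V/F = 0.219, x_D = 0.206, y_D = 0.068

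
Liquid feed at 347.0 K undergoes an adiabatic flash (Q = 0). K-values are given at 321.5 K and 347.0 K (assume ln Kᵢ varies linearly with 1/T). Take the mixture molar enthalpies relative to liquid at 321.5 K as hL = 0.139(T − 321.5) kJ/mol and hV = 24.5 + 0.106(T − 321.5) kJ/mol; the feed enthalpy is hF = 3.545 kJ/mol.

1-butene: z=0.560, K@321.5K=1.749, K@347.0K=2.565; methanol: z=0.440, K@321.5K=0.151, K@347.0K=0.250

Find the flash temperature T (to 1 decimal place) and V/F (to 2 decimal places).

T = 324.0 K, V/F = 0.13

Adiabatic flash: solve Rachford–Rice at each trial T, then check hF = ψ·hV(T) + (1−ψ)·hL(T).
  T = 321.5 K: K = (1.749, 0.151), RR gives ψ = 0.072, H_out = 1.768 kJ/mol
  T = 347.0 K: K = (2.565, 0.250), RR gives ψ = 0.466, H_out = 14.558 kJ/mol
  T = 334.2 K: K = (2.132, 0.196), RR gives ψ = 0.308, H_out = 9.177 kJ/mol
  T = 327.9 K: K = (1.936, 0.173), RR gives ψ = 0.207, H_out = 5.915 kJ/mol
  T = 324.7 K: K = (1.841, 0.162), RR gives ψ = 0.145, H_out = 3.978 kJ/mol
  T = 323.1 K: K = (1.795, 0.156), RR gives ψ = 0.110, H_out = 2.912 kJ/mol
  T = 323.9 K: K = (1.818, 0.159), RR gives ψ = 0.128, H_out = 3.454 kJ/mol
Linear interpolation between T = 323.9 (H_out = 3.454) and T = 324.7 (H_out = 3.978) on hF = 3.545 gives T ≈ 324.0 K, at which ψ = 0.13.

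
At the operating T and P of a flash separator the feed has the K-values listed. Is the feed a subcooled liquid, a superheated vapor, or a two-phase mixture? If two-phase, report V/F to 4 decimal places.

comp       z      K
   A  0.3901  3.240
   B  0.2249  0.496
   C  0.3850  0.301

two-phase, V/F = 0.3460

ΣzᵢKᵢ = 1.4914; Σzᵢ/Kᵢ = 1.8529.
Both exceed 1, so a two-phase solution exists.
Material balance + equilibrium reduce to Σ zᵢ(Kᵢ−1)/(1+ψ(Kᵢ−1)) = 0.
Newton–Raphson from ψ = 0.5:
  ψ = 0.5000: g = -0.15306, g' = -0.9822 → ψ = 0.3442
  ψ = 0.3442: g = 0.00193, g' = -1.0339 → ψ = 0.3460
Converged at ψ = 0.3460.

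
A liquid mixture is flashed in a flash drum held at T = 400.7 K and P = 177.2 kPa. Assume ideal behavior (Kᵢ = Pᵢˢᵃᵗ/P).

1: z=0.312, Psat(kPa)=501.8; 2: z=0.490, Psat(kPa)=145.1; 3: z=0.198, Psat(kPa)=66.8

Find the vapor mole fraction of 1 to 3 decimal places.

y_1 = 0.441

Raoult's law: Kᵢ = Pᵢˢᵃᵗ/P = Pᵢˢᵃᵗ/177.2.
  K_1 = 501.8/177.2 = 2.83183, K_2 = 145.1/177.2 = 0.81885, K_3 = 66.8/177.2 = 0.37698
Rachford–Rice: g(β) = Σ zᵢ(Kᵢ−1)/(1+β(Kᵢ−1)) = 0.
Feasibility: ΣzᵢKᵢ = 1.359, Σzᵢ/Kᵢ = 1.234 — both > 1, two phases present.
Newton iteration, β⁰ = 0.36:
  β = 0.360: g = 0.0904, g' = -0.526 → β = 0.532
  β = 0.532: g = 0.0068, g' = -0.460 → β = 0.547
Converged at β = 0.547.
Compositions from xᵢ = zᵢ/(1+β(Kᵢ−1)), yᵢ = Kᵢxᵢ:
  1: x = 0.156, y = 0.441
  2: x = 0.544, y = 0.445
  3: x = 0.300, y = 0.113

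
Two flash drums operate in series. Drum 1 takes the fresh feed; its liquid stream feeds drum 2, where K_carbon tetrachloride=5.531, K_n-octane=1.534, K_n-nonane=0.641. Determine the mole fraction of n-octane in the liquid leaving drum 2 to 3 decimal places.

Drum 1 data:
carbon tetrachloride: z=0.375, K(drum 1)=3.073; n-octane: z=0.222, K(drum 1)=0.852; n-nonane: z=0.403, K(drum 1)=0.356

x_n-octane (drum 2) = 0.168

Drum 1:
Material balance + equilibrium reduce to Σ zᵢ(Kᵢ−1)/(1+ψ₁(Kᵢ−1)) = 0.
g(0) = ΣzᵢKᵢ − 1 = 0.485 and g(1) = 1 − Σzᵢ/Kᵢ = -0.515, so a root lies in (0, 1).
Iterate (Newton) starting at ψ₁ = 0.54:
  ψ₁ = 0.540: g = -0.0668, g' = -0.757 → ψ₁ = 0.452
Converged at ψ₁ = 0.452.
Drum-1 compositions:
  carbon tetrachloride: x = 0.194, y = 0.595
  n-octane: x = 0.238, y = 0.203
  n-nonane: x = 0.568, y = 0.202
Drum-2 feed = drum-1 liquid: z₂ = (0.1936, 0.2379, 0.5685).
Drum 2:
Let ψ₂ = V/F and solve Σ zᵢ(Kᵢ−1)/(1+ψ₂(Kᵢ−1)) = 0.
Check two-phase: ΣzᵢKᵢ = 1.800 > 1 and Σzᵢ/Kᵢ = 1.077 > 1, so g(0) = 0.800 > 0 and g(1) = -0.077 < 0.
Iterate (Newton) starting at ψ₂ = 0.47:
  ψ₂ = 0.470: g = 0.1363, g' = -0.555 → ψ₂ = 0.716
  ψ₂ = 0.716: g = 0.0241, g' = -0.389 → ψ₂ = 0.777
  ψ₂ = 0.777: g = 0.0006, g' = -0.369 → ψ₂ = 0.779
Converged at ψ₂ = 0.779.
  carbon tetrachloride: x = 0.043, y = 0.236
  n-octane: x = 0.168, y = 0.258
  n-nonane: x = 0.789, y = 0.506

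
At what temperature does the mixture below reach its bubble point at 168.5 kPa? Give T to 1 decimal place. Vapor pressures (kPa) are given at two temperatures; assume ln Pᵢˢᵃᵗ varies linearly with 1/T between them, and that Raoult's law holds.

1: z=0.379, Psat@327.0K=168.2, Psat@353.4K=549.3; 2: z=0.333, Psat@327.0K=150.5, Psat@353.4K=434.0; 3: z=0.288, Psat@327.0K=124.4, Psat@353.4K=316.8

T = 329.7 K

Bubble-point temperature: ΣzᵢPᵢˢᵃᵗ(T) = P. Interpolate ln Pᵢˢᵃᵗ = aᵢ + bᵢ/T.
  T = 327.0 K: ΣzᵢPᵢˢᵃᵗ = 149.69 kPa
  T = 353.4 K: ΣzᵢPᵢˢᵃᵗ = 443.95 kPa
  T = 340.2 K: ΣzᵢPᵢˢᵃᵗ = 262.97 kPa
  T = 333.6 K: ΣzᵢPᵢˢᵃᵗ = 199.45 kPa
  T = 330.3 K: ΣzᵢPᵢˢᵃᵗ = 173.02 kPa
  T = 328.6 K: ΣzᵢPᵢˢᵃᵗ = 160.64 kPa
Interpolating between 328.6 K and 330.3 K gives T ≈ 329.7 K.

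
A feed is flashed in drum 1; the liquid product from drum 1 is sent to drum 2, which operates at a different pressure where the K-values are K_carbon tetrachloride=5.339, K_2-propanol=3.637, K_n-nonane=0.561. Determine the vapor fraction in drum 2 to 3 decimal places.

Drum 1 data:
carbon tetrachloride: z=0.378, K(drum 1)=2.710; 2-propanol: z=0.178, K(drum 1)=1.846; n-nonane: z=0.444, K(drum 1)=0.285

V/F (drum 2) = 0.591

Drum 1:
Rachford–Rice: g(ψ₁) = Σ zᵢ(Kᵢ−1)/(1+ψ₁(Kᵢ−1)) = 0.
Feasibility: ΣzᵢKᵢ = 1.480, Σzᵢ/Kᵢ = 1.794 — both > 1, two phases present.
Newton–Raphson from ψ₁ = 0.5:
  ψ₁ = 0.500: g = -0.0398, g' = -0.934 → ψ₁ = 0.457
Converged at ψ₁ = 0.457.
Drum-1 compositions:
  carbon tetrachloride: x = 0.212, y = 0.575
  2-propanol: x = 0.128, y = 0.237
  n-nonane: x = 0.659, y = 0.188
Drum-2 feed = drum-1 liquid: z₂ = (0.2122, 0.1284, 0.6594).
Drum 2:
Let ψ₂ = V/F and solve Σ zᵢ(Kᵢ−1)/(1+ψ₂(Kᵢ−1)) = 0.
Check two-phase: ΣzᵢKᵢ = 1.970 > 1 and Σzᵢ/Kᵢ = 1.250 > 1, so g(0) = 0.970 > 0 and g(1) = -0.250 < 0.
Newton–Raphson from ψ₂ = 0.5:
  ψ₂ = 0.500: g = 0.0656, g' = -0.772 → ψ₂ = 0.585
  ψ₂ = 0.585: g = 0.0039, g' = -0.687 → ψ₂ = 0.591
Converged at ψ₂ = 0.591.
  carbon tetrachloride: x = 0.060, y = 0.318
  2-propanol: x = 0.050, y = 0.183
  n-nonane: x = 0.890, y = 0.499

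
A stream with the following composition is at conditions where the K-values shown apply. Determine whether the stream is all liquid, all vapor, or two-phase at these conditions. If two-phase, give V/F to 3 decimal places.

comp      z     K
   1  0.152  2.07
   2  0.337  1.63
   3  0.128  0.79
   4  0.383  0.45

ΣzᵢKᵢ = 1.137; Σzᵢ/Kᵢ = 1.293.
Both exceed 1, so a two-phase solution exists.
Rachford–Rice: g(ψ) = Σ zᵢ(Kᵢ−1)/(1+ψ(Kᵢ−1)) = 0.
Newton–Raphson from ψ = 0.45:
  ψ = 0.450: g = -0.0344, g' = -0.372 → ψ = 0.357
Converged at ψ = 0.357.

two-phase, V/F = 0.357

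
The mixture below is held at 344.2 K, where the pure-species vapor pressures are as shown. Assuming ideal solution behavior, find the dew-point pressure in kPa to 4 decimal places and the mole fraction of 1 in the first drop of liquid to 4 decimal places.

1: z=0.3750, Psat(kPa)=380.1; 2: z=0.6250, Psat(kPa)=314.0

At the dew point ψ → 1, so Σzᵢ/Kᵢ = 1 with Kᵢ = Pᵢˢᵃᵗ/P ⇒ 1/P = Σzᵢ/Pᵢˢᵃᵗ.
1/P = 0.3750/380.1 + 0.6250/314.0 = 0.0029770 ⇒ P = 335.9054 kPa
xᵢ = zᵢP/Pᵢˢᵃᵗ ⇒ x_1 = 0.3750·335.9054/380.1 = 0.3314

Pdew = 335.9054 kPa, x_1 = 0.3314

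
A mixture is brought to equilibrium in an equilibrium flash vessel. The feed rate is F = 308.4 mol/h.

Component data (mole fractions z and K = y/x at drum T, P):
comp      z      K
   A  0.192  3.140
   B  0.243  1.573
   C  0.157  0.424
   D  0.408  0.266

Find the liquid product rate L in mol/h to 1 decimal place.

L = 260.9 mol/h

Newton–Raphson from β = 0.5:
  β = 0.500: g = -0.2934, g' = -0.905 → β = 0.176
  β = 0.176: g = -0.0193, g' = -0.884 → β = 0.154
Converged at β = 0.154.
Then V = β·F = 0.1541·308.4 = 47.5 mol/h and L = F − V = 260.9 mol/h.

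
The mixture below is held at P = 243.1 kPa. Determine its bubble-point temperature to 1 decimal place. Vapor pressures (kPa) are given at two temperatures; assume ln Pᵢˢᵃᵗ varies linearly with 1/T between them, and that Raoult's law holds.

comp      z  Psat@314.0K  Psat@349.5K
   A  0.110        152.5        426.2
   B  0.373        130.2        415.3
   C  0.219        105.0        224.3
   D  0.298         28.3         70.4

Bubble-point temperature: ΣzᵢPᵢˢᵃᵗ(T) = P. Interpolate ln Pᵢˢᵃᵗ = aᵢ + bᵢ/T.
  T = 314.0 K: ΣzᵢPᵢˢᵃᵗ = 96.77 kPa
  T = 349.5 K: ΣzᵢPᵢˢᵃᵗ = 271.89 kPa
  T = 331.8 K: ΣzᵢPᵢˢᵃᵗ = 166.46 kPa
  T = 340.6 K: ΣzᵢPᵢˢᵃᵗ = 213.66 kPa
  T = 345.1 K: ΣzᵢPᵢˢᵃᵗ = 241.69 kPa
  T = 347.3 K: ΣzᵢPᵢˢᵃᵗ = 256.43 kPa
Interpolating between 345.1 K and 347.3 K gives T ≈ 345.3 K.

T = 345.3 K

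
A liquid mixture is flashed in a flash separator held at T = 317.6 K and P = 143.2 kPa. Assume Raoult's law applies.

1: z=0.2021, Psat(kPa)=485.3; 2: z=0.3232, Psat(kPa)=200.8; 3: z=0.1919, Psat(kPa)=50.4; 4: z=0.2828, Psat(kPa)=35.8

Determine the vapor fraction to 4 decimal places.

Raoult's law: Kᵢ = Pᵢˢᵃᵗ/P = Pᵢˢᵃᵗ/143.2.
  K_1 = 485.3/143.2 = 3.388966, K_2 = 200.8/143.2 = 1.402235, K_3 = 50.4/143.2 = 0.351955, K_4 = 35.8/143.2 = 0.250000
Newton iteration, ψ⁰ = 0.5:
  ψ = 0.5000: g = -0.19508, g' = -0.8594 → ψ = 0.2730
  ψ = 0.2730: g = -0.00842, g' = -0.8355 → ψ = 0.2629
Converged at ψ = 0.2629.

ψ = 0.2629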